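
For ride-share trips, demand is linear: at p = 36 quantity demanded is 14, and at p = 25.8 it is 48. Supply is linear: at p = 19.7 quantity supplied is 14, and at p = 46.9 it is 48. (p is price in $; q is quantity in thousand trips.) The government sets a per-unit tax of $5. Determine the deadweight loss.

$11.36 thousand

Demand slope = (25.8 − 36)/(48 − 14) = −0.3, so p = 40.2 − 0.3q.
Supply slope = (46.9 − 19.7)/(48 − 14) = 0.8, so p = 8.5 + 0.8q.
Competitive equilibrium: 40.2 − 0.3q = 8.5 + 0.8q → q* = 28.8182, p* = 31.5545.
With the tax, the buyer price exceeds the seller price by 5: (40.2 − 0.3q) − (8.5 + 0.8q) = 5 → q' = 24.2727.
Δq = 28.8182 − 24.2727 = 4.5455; the wedge equals the tax, 5.
Deadweight loss = ½ × 4.5455 × 5 = $11.36 thousand.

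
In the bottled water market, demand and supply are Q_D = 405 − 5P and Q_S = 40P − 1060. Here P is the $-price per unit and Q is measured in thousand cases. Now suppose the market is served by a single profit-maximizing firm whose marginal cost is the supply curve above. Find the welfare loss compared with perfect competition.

In inverse form: demand P = 81 − 0.2Q, supply P = 26.5 + 0.025Q.
Competitive equilibrium: 81 − 0.2Q = 26.5 + 0.025Q → Q* = 242.2222, P* = 32.5556.
Marginal revenue: MR = 81 − 0.4Q. Set MR = MC: 81 − 0.4Q = 26.5 + 0.025Q → Q_m = 128.2353.
Price P_m = 81 − 0.2·128.2353 = 55.3529; MC(Q_m) = 26.5 + 0.025·128.2353 = 29.7059.
Competitive Q* = 242.2222, so ΔQ = 113.9869; wedge = 55.3529 − 29.7059 = 25.647.
Deadweight loss = ½ × 113.9869 × 25.647 = $1461.71 thousand.

$1461.71 thousand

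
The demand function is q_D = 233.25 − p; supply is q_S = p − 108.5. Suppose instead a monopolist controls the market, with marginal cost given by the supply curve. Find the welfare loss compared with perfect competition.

432.29

In inverse form: demand p = 233.25 − q, supply p = 108.5 + q.
Competitive equilibrium: 233.25 − q = 108.5 + q → q* = 62.375, p* = 170.875.
Marginal revenue: MR = 233.25 − 2q. Set MR = MC: 233.25 − 2q = 108.5 + q → q_m = 41.5833.
Price p_m = 233.25 − 1·41.5833 = 191.6667; MC(q_m) = 108.5 + 1·41.5833 = 150.0833.
Competitive q* = 62.375, so Δq = 20.7917; wedge = 191.6667 − 150.0833 = 41.5834.
Deadweight loss = ½ × 20.7917 × 41.5834 = 432.29.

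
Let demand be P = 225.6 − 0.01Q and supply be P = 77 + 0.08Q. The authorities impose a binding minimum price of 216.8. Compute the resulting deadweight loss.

26757.56

Competitive equilibrium: 225.6 − 0.01Q = 77 + 0.08Q → Q* = 1651.1111, P* = 209.0889.
At the floor P = 216.8, quantity demanded = (225.6 − 216.8)/0.01 = 880.
Sellers' marginal cost at Q' = 880: 77 + 0.08·880 = 147.4.
ΔQ = 1651.1111 − 880 = 771.1111; wedge = 216.8 − 147.4 = 69.4.
Welfare loss = ½ × 771.1111 × 69.4 = 26757.56.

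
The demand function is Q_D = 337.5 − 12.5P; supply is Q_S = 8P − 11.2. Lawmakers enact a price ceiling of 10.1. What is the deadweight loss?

313.21

In inverse form: demand P = 27 − 0.08Q, supply P = 1.4 + 0.125Q.
Competitive equilibrium: 27 − 0.08Q = 1.4 + 0.125Q → Q* = 124.878, P* = 17.0098.
At the ceiling P = 10.1, quantity supplied = (10.1 − 1.4)/0.125 = 69.6.
Willingness to pay at Q' = 69.6: 27 − 0.08·69.6 = 21.432.
ΔQ = 124.878 − 69.6 = 55.278; wedge = 21.432 − 10.1 = 11.332.
The triangle = ½ × 55.278 × 11.332 = 313.21.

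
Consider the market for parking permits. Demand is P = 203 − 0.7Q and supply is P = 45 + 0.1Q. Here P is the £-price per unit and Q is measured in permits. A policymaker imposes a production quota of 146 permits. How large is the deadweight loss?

£1060.90

Competitive equilibrium: 203 − 0.7Q = 45 + 0.1Q → Q* = 197.5, P* = 64.75.
At Q = 146: demand price = 203 − 0.7·146 = 100.8; supply price = 45 + 0.1·146 = 59.6.
ΔQ = 197.5 − 146 = 51.5; wedge = 100.8 − 59.6 = 41.2.
Welfare loss = ½ × 51.5 × 41.2 = £1060.90.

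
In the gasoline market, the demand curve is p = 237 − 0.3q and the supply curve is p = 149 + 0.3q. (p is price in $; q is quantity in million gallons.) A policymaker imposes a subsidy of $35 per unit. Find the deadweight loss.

Competitive equilibrium: 237 − 0.3q = 149 + 0.3q → q* = 146.6667, p* = 193.
The subsidy lowers effective supply by 35: p = 114 + 0.3q.
New quantity: 237 − 0.3q = 114 + 0.3q → q' = 205.
Overproduction Δq = 205 − 146.6667 = 58.3333; wedge = subsidy = 35.
Deadweight loss = ½ × 58.3333 × 35 = $1020.83 million.

$1020.83 million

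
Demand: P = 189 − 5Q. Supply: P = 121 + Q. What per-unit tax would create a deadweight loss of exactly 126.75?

Competitive equilibrium: 189 − 5Q = 121 + Q → Q* = 11.3333, P* = 132.3333.
A tax t gives ΔQ = t/6 and wedge t, so DWL = t²/12.
t²/12 = 126.75 → t² = 1521 → t = 39.

39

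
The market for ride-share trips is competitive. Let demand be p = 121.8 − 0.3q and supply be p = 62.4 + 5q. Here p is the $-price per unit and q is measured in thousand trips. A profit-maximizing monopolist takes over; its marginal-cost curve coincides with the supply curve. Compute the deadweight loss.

$0.96 thousand

Competitive equilibrium: 121.8 − 0.3q = 62.4 + 5q → q* = 11.2075, p* = 118.4377.
Marginal revenue: MR = 121.8 − 0.6q. Set MR = MC: 121.8 − 0.6q = 62.4 + 5q → q_m = 10.6071.
Price p_m = 121.8 − 0.3·10.6071 = 118.6179; MC(q_m) = 62.4 + 5·10.6071 = 115.4355.
Competitive q* = 11.2075, so Δq = 0.6004; wedge = 118.6179 − 115.4355 = 3.1824.
The triangle = ½ × 0.6004 × 3.1824 = $0.96 thousand.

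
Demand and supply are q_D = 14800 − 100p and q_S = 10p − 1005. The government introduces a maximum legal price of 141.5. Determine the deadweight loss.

In inverse form: demand p = 148 − 0.01q, supply p = 100.5 + 0.1q.
Competitive equilibrium: 148 − 0.01q = 100.5 + 0.1q → q* = 431.8182, p* = 143.6818.
At the ceiling p = 141.5, quantity supplied = (141.5 − 100.5)/0.1 = 410.
Willingness to pay at q' = 410: 148 − 0.01·410 = 143.9.
Δq = 431.8182 − 410 = 21.8182; wedge = 143.9 − 141.5 = 2.4.
DWL = ½ × 21.8182 × 2.4 = 26.18.

26.18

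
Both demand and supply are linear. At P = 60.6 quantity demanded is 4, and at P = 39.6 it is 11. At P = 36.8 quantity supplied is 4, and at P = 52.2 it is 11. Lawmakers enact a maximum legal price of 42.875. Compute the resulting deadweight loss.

Demand slope = (39.6 − 60.6)/(11 − 4) = −3, so P = 72.6 − 3Q.
Supply slope = (52.2 − 36.8)/(11 − 4) = 2.2, so P = 28 + 2.2Q.
Competitive equilibrium: 72.6 − 3Q = 28 + 2.2Q → Q* = 8.5769, P* = 46.8692.
At the ceiling P = 42.875, quantity supplied = (42.875 − 28)/2.2 = 6.7614.
Willingness to pay at Q' = 6.7614: 72.6 − 3·6.7614 = 52.3158.
ΔQ = 8.5769 − 6.7614 = 1.8155; wedge = 52.3158 − 42.875 = 9.4408.
Deadweight loss = ½ × 1.8155 × 9.4408 = 8.57.

8.57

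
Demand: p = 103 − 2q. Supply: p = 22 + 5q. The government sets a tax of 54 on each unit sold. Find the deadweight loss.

208.29

Competitive equilibrium: 103 − 2q = 22 + 5q → q* = 11.5714, p* = 79.8571.
With the tax, the buyer price exceeds the seller price by 54: (103 − 2q) − (22 + 5q) = 54 → q' = 3.8571.
Δq = 11.5714 − 3.8571 = 7.7143; the wedge equals the tax, 54.
Welfare loss = ½ × 7.7143 × 54 = 208.29.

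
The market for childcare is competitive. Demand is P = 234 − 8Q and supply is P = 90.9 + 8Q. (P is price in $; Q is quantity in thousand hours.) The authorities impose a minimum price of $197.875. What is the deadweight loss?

Competitive equilibrium: 234 − 8Q = 90.9 + 8Q → Q* = 8.9438, P* = 162.45.
At the floor P = 197.875, quantity demanded = (234 − 197.875)/8 = 4.5156.
Sellers' marginal cost at Q' = 4.5156: 90.9 + 8·4.5156 = 127.0248.
ΔQ = 8.9438 − 4.5156 = 4.4282; wedge = 197.875 − 127.0248 = 70.8502.
Welfare loss = ½ × 4.4282 × 70.8502 = $156.87 thousand.

$156.87 thousand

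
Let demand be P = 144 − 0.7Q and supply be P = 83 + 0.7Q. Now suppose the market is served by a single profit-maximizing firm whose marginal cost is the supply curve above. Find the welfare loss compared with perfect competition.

147.66

Competitive equilibrium: 144 − 0.7Q = 83 + 0.7Q → Q* = 43.5714, P* = 113.5.
Marginal revenue: MR = 144 − 1.4Q. Set MR = MC: 144 − 1.4Q = 83 + 0.7Q → Q_m = 29.0476.
Price P_m = 144 − 0.7·29.0476 = 123.6667; MC(Q_m) = 83 + 0.7·29.0476 = 103.3333.
Competitive Q* = 43.5714, so ΔQ = 14.5238; wedge = 123.6667 − 103.3333 = 20.3334.
DWL = ½ × 14.5238 × 20.3334 = 147.66.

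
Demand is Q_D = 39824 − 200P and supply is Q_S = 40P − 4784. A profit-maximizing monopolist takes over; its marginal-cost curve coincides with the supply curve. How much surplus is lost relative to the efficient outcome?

In inverse form: demand P = 199.12 − 0.005Q, supply P = 119.6 + 0.025Q.
Competitive equilibrium: 199.12 − 0.005Q = 119.6 + 0.025Q → Q* = 2650.6667, P* = 185.8667.
Marginal revenue: MR = 199.12 − 0.01Q. Set MR = MC: 199.12 − 0.01Q = 119.6 + 0.025Q → Q_m = 2272.
Price P_m = 199.12 − 0.005·2272 = 187.76; MC(Q_m) = 119.6 + 0.025·2272 = 176.4.
Competitive Q* = 2650.6667, so ΔQ = 378.6667; wedge = 187.76 − 176.4 = 11.36.
Deadweight loss = ½ × 378.6667 × 11.36 = 2150.83.

2150.83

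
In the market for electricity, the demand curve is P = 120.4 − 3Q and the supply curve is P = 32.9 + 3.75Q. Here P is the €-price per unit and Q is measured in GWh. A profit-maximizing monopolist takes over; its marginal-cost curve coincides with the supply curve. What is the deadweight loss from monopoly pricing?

€53.69

Competitive equilibrium: 120.4 − 3Q = 32.9 + 3.75Q → Q* = 12.963, P* = 81.5111.
Marginal revenue: MR = 120.4 − 6Q. Set MR = MC: 120.4 − 6Q = 32.9 + 3.75Q → Q_m = 8.9744.
Price P_m = 120.4 − 3·8.9744 = 93.4768; MC(Q_m) = 32.9 + 3.75·8.9744 = 66.554.
Competitive Q* = 12.963, so ΔQ = 3.9886; wedge = 93.4768 − 66.554 = 26.9228.
DWL = ½ × 3.9886 × 26.9228 = €53.69.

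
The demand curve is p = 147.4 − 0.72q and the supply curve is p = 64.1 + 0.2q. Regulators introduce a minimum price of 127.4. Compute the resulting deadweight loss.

Competitive equilibrium: 147.4 − 0.72q = 64.1 + 0.2q → q* = 90.54348, p* = 82.2087.
At the floor p = 127.4, quantity demanded = (147.4 − 127.4)/0.72 = 27.77778.
Sellers' marginal cost at q' = 27.77778: 64.1 + 0.2·27.77778 = 69.65556.
Δq = 90.54348 − 27.77778 = 62.7657; wedge = 127.4 − 69.65556 = 57.74444.
Welfare loss = ½ × 62.7657 × 57.74444 = 1812.19.

1812.19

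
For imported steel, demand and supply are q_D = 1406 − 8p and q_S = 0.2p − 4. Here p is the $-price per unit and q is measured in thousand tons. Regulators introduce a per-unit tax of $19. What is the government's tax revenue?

In inverse form: demand p = 175.75 − 0.125q, supply p = 20 + 5q.
Competitive equilibrium: 175.75 − 0.125q = 20 + 5q → q* = 30.3902, p* = 171.9512.
With the tax, the buyer price exceeds the seller price by 19: (175.75 − 0.125q) − (20 + 5q) = 19 → q' = 26.6829.
Tax revenue = 19 × 26.6829 = $506.98 thousand.

$506.98 thousand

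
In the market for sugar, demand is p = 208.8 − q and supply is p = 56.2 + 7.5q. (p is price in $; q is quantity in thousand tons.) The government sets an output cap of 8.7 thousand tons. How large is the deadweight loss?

$363.87 thousand

Competitive equilibrium: 208.8 − q = 56.2 + 7.5q → q* = 17.9529, p* = 190.8471.
At q = 8.7: demand price = 208.8 − 1·8.7 = 200.1; supply price = 56.2 + 7.5·8.7 = 121.45.
Δq = 17.9529 − 8.7 = 9.2529; wedge = 200.1 − 121.45 = 78.65.
The triangle = ½ × 9.2529 × 78.65 = $363.87 thousand.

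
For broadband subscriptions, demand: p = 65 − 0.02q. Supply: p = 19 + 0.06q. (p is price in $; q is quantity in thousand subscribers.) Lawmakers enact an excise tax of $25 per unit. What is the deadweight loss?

Competitive equilibrium: 65 − 0.02q = 19 + 0.06q → q* = 575, p* = 53.5.
With the tax, the buyer price exceeds the seller price by 25: (65 − 0.02q) − (19 + 0.06q) = 25 → q' = 262.5.
Δq = 575 − 262.5 = 312.5; the wedge equals the tax, 25.
Deadweight loss = ½ × 312.5 × 25 = $3906.25 thousand.

$3906.25 thousand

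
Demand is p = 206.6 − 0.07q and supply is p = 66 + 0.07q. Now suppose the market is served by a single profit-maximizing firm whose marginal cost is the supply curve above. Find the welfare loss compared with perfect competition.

7844.59

Competitive equilibrium: 206.6 − 0.07q = 66 + 0.07q → q* = 1004.28571, p* = 136.3.
Marginal revenue: MR = 206.6 − 0.14q. Set MR = MC: 206.6 − 0.14q = 66 + 0.07q → q_m = 669.52381.
Price p_m = 206.6 − 0.07·669.52381 = 159.73333; MC(q_m) = 66 + 0.07·669.52381 = 112.86667.
Competitive q* = 1004.28571, so Δq = 334.7619; wedge = 159.73333 − 112.86667 = 46.86666.
Deadweight loss = ½ × 334.7619 × 46.86666 = 7844.59.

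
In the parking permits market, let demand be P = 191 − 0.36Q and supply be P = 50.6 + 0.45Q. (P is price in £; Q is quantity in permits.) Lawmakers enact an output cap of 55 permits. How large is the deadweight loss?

£5671.125

Competitive equilibrium: 191 − 0.36Q = 50.6 + 0.45Q → Q* = 173.33333, P* = 128.6.
At Q = 55: demand price = 191 − 0.36·55 = 171.2; supply price = 50.6 + 0.45·55 = 75.35.
ΔQ = 173.33333 − 55 = 118.33333; wedge = 171.2 − 75.35 = 95.85.
Deadweight loss = ½ × 118.33333 × 95.85 = £5671.125.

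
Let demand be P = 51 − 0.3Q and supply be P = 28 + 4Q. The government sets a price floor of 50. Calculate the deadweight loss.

8.73

Competitive equilibrium: 51 − 0.3Q = 28 + 4Q → Q* = 5.3488, P* = 49.3953.
At the floor P = 50, quantity demanded = (51 − 50)/0.3 = 3.3333.
Sellers' marginal cost at Q' = 3.3333: 28 + 4·3.3333 = 41.3332.
ΔQ = 5.3488 − 3.3333 = 2.0155; wedge = 50 − 41.3332 = 8.6668.
Welfare loss = ½ × 2.0155 × 8.6668 = 8.73.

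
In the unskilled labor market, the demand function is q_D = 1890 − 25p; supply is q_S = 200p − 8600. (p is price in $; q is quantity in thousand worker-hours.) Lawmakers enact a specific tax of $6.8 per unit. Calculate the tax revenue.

In inverse form: demand p = 75.6 − 0.04q, supply p = 43 + 0.005q.
Competitive equilibrium: 75.6 − 0.04q = 43 + 0.005q → q* = 724.4444, p* = 46.6222.
With the tax, the buyer price exceeds the seller price by 6.8: (75.6 − 0.04q) − (43 + 0.005q) = 6.8 → q' = 573.3333.
Tax revenue = 6.8 × 573.3333 = $3898.67 thousand.

$3898.67 thousand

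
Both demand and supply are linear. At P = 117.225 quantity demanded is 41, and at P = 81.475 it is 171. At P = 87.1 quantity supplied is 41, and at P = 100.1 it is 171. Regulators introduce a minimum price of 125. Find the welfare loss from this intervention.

Demand slope = (81.475 − 117.225)/(171 − 41) = −0.275, so P = 128.5 − 0.275Q.
Supply slope = (100.1 − 87.1)/(171 − 41) = 0.1, so P = 83 + 0.1Q.
Competitive equilibrium: 128.5 − 0.275Q = 83 + 0.1Q → Q* = 121.3333, P* = 95.1333.
At the floor P = 125, quantity demanded = (128.5 − 125)/0.275 = 12.7273.
Sellers' marginal cost at Q' = 12.7273: 83 + 0.1·12.7273 = 84.2727.
ΔQ = 121.3333 − 12.7273 = 108.606; wedge = 125 − 84.2727 = 40.7273.
Deadweight loss = ½ × 108.606 × 40.7273 = 2211.61.

2211.61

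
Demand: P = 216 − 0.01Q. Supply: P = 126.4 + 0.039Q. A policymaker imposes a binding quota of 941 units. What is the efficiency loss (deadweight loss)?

19300.68

Competitive equilibrium: 216 − 0.01Q = 126.4 + 0.039Q → Q* = 1828.5714, P* = 197.7143.
At Q = 941: demand price = 216 − 0.01·941 = 206.59; supply price = 126.4 + 0.039·941 = 163.099.
ΔQ = 1828.5714 − 941 = 887.5714; wedge = 206.59 − 163.099 = 43.491.
The triangle = ½ × 887.5714 × 43.491 = 19300.68.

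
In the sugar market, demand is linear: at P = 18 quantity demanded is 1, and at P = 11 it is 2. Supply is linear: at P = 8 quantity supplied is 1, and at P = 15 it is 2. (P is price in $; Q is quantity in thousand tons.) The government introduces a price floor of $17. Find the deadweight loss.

$2.29 thousand

Demand slope = (11 − 18)/(2 − 1) = −7, so P = 25 − 7Q.
Supply slope = (15 − 8)/(2 − 1) = 7, so P = 1 + 7Q.
Competitive equilibrium: 25 − 7Q = 1 + 7Q → Q* = 1.7143, P* = 13.
At the floor P = 17, quantity demanded = (25 − 17)/7 = 1.1429.
Sellers' marginal cost at Q' = 1.1429: 1 + 7·1.1429 = 9.0003.
ΔQ = 1.7143 − 1.1429 = 0.5714; wedge = 17 − 9.0003 = 7.9997.
Deadweight loss = ½ × 0.5714 × 7.9997 = $2.29 thousand.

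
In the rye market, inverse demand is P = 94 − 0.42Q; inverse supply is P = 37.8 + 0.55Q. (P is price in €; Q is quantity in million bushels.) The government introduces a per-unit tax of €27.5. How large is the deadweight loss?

€389.82 million

Competitive equilibrium: 94 − 0.42Q = 37.8 + 0.55Q → Q* = 57.9381, P* = 69.666.
With the tax, the buyer price exceeds the seller price by 27.5: (94 − 0.42Q) − (37.8 + 0.55Q) = 27.5 → Q' = 29.5876.
ΔQ = 57.9381 − 29.5876 = 28.3505; the wedge equals the tax, 27.5.
Welfare loss = ½ × 28.3505 × 27.5 = €389.82 million.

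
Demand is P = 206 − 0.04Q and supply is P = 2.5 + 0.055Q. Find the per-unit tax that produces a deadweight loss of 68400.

Competitive equilibrium: 206 − 0.04Q = 2.5 + 0.055Q → Q* = 2142.1053, P* = 120.3158.
A tax t gives ΔQ = t/0.095 and wedge t, so DWL = t²/0.19.
t²/0.19 = 68400 → t² = 12996 → t = 114.

114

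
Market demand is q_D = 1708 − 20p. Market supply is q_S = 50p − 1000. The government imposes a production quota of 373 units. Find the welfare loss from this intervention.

In inverse form: demand p = 85.4 − 0.05q, supply p = 20 + 0.02q.
Competitive equilibrium: 85.4 − 0.05q = 20 + 0.02q → q* = 934.2857, p* = 38.6857.
At q = 373: demand price = 85.4 − 0.05·373 = 66.75; supply price = 20 + 0.02·373 = 27.46.
Δq = 934.2857 − 373 = 561.2857; wedge = 66.75 − 27.46 = 39.29.
Deadweight loss = ½ × 561.2857 × 39.29 = 11026.46.

11026.46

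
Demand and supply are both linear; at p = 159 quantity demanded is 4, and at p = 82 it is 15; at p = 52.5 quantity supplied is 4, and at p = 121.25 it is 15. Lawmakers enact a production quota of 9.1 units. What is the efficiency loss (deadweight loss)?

Demand slope = (82 − 159)/(15 − 4) = −7, so p = 187 − 7q.
Supply slope = (121.25 − 52.5)/(15 − 4) = 6.25, so p = 27.5 + 6.25q.
Competitive equilibrium: 187 − 7q = 27.5 + 6.25q → q* = 12.03774, p* = 102.73585.
At q = 9.1: demand price = 187 − 7·9.1 = 123.3; supply price = 27.5 + 6.25·9.1 = 84.375.
Δq = 12.03774 − 9.1 = 2.93774; wedge = 123.3 − 84.375 = 38.925.
Deadweight loss = ½ × 2.93774 × 38.925 = 57.18.

57.18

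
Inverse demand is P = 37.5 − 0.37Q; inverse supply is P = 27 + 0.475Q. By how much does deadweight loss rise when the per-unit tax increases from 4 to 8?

Competitive equilibrium: 37.5 − 0.37Q = 27 + 0.475Q → Q* = 12.426, P* = 32.9024.
For a per-unit tax t: ΔQ = t/0.845, so DWL = ½·t·(t/0.845) = t²/1.69.
At t = 4: DWL = 9.467. At t = 8: DWL = 37.87.
Increase = 37.87 − 9.467 = 28.40.

28.40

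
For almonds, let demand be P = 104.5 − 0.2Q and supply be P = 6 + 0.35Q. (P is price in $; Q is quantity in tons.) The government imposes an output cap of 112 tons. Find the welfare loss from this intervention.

Competitive equilibrium: 104.5 − 0.2Q = 6 + 0.35Q → Q* = 179.0909, P* = 68.6818.
At Q = 112: demand price = 104.5 − 0.2·112 = 82.1; supply price = 6 + 0.35·112 = 45.2.
ΔQ = 179.0909 − 112 = 67.0909; wedge = 82.1 − 45.2 = 36.9.
Welfare loss = ½ × 67.0909 × 36.9 = $1237.83.

$1237.83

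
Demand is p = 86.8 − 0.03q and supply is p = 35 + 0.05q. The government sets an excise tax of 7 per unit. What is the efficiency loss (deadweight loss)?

306.25

Competitive equilibrium: 86.8 − 0.03q = 35 + 0.05q → q* = 647.5, p* = 67.375.
With the tax, the buyer price exceeds the seller price by 7: (86.8 − 0.03q) − (35 + 0.05q) = 7 → q' = 560.
Δq = 647.5 − 560 = 87.5; the wedge equals the tax, 7.
The triangle = ½ × 87.5 × 7 = 306.25.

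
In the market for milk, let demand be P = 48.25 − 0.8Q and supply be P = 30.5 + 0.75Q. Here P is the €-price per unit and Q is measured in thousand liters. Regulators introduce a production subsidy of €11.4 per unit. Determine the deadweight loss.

Competitive equilibrium: 48.25 − 0.8Q = 30.5 + 0.75Q → Q* = 11.4516, P* = 39.0887.
The subsidy lowers effective supply by 11.4: P = 19.1 + 0.75Q.
New quantity: 48.25 − 0.8Q = 19.1 + 0.75Q → Q' = 18.8065.
Overproduction ΔQ = 18.8065 − 11.4516 = 7.3549; wedge = subsidy = 11.4.
Welfare loss = ½ × 7.3549 × 11.4 = €41.92 thousand.

€41.92 thousand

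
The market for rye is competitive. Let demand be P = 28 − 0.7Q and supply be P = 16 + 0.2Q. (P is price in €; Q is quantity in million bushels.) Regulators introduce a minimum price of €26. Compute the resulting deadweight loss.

€49.39 million

Competitive equilibrium: 28 − 0.7Q = 16 + 0.2Q → Q* = 13.3333, P* = 18.6667.
At the floor P = 26, quantity demanded = (28 − 26)/0.7 = 2.8571.
Sellers' marginal cost at Q' = 2.8571: 16 + 0.2·2.8571 = 16.5714.
ΔQ = 13.3333 − 2.8571 = 10.4762; wedge = 26 − 16.5714 = 9.4286.
DWL = ½ × 10.4762 × 9.4286 = €49.39 million.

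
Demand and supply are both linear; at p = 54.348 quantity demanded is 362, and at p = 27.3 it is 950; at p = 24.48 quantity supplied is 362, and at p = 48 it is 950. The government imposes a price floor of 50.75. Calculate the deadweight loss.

Demand slope = (27.3 − 54.348)/(950 − 362) = −0.046, so p = 71 − 0.046q.
Supply slope = (48 − 24.48)/(950 − 362) = 0.04, so p = 10 + 0.04q.
Competitive equilibrium: 71 − 0.046q = 10 + 0.04q → q* = 709.3023, p* = 38.3721.
At the floor p = 50.75, quantity demanded = (71 − 50.75)/0.046 = 440.2174.
Sellers' marginal cost at q' = 440.2174: 10 + 0.04·440.2174 = 27.6087.
Δq = 709.3023 − 440.2174 = 269.0849; wedge = 50.75 − 27.6087 = 23.1413.
Welfare loss = ½ × 269.0849 × 23.1413 = 3113.49.

3113.49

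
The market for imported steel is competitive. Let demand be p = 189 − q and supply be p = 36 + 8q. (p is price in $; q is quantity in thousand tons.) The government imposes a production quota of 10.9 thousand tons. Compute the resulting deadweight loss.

Competitive equilibrium: 189 − q = 36 + 8q → q* = 17, p* = 172.
At q = 10.9: demand price = 189 − 1·10.9 = 178.1; supply price = 36 + 8·10.9 = 123.2.
Δq = 17 − 10.9 = 6.1; wedge = 178.1 − 123.2 = 54.9.
DWL = ½ × 6.1 × 54.9 = $167.445 thousand.

$167.445 thousand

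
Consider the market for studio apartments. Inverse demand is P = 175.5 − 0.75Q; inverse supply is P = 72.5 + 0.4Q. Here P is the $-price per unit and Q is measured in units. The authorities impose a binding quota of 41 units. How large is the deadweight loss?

$1356.18

Competitive equilibrium: 175.5 − 0.75Q = 72.5 + 0.4Q → Q* = 89.5652, P* = 108.3261.
At Q = 41: demand price = 175.5 − 0.75·41 = 144.75; supply price = 72.5 + 0.4·41 = 88.9.
ΔQ = 89.5652 − 41 = 48.5652; wedge = 144.75 − 88.9 = 55.85.
Deadweight loss = ½ × 48.5652 × 55.85 = $1356.18.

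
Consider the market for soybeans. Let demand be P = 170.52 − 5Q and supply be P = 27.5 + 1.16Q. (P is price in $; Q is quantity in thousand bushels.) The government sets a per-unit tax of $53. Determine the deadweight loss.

$228 thousand

Competitive equilibrium: 170.52 − 5Q = 27.5 + 1.16Q → Q* = 23.2175, P* = 54.4323.
With the tax, the buyer price exceeds the seller price by 53: (170.52 − 5Q) − (27.5 + 1.16Q) = 53 → Q' = 14.6136.
ΔQ = 23.2175 − 14.6136 = 8.6039; the wedge equals the tax, 53.
Deadweight loss = ½ × 8.6039 × 53 = $228 thousand.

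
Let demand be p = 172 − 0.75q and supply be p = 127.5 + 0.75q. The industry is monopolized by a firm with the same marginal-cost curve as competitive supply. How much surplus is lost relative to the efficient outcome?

Competitive equilibrium: 172 − 0.75q = 127.5 + 0.75q → q* = 29.6667, p* = 149.75.
Marginal revenue: MR = 172 − 1.5q. Set MR = MC: 172 − 1.5q = 127.5 + 0.75q → q_m = 19.7778.
Price p_m = 172 − 0.75·19.7778 = 157.1667; MC(q_m) = 127.5 + 0.75·19.7778 = 142.3334.
Competitive q* = 29.6667, so Δq = 9.8889; wedge = 157.1667 − 142.3334 = 14.8333.
Deadweight loss = ½ × 9.8889 × 14.8333 = 73.34.

73.34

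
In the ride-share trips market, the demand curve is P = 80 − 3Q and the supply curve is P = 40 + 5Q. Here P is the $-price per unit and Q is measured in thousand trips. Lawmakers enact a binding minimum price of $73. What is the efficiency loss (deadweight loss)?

$28.44 thousand

Competitive equilibrium: 80 − 3Q = 40 + 5Q → Q* = 5, P* = 65.
At the floor P = 73, quantity demanded = (80 − 73)/3 = 2.33333.
Sellers' marginal cost at Q' = 2.33333: 40 + 5·2.33333 = 51.66665.
ΔQ = 5 − 2.33333 = 2.66667; wedge = 73 − 51.66665 = 21.33335.
The triangle = ½ × 2.66667 × 21.33335 = $28.44 thousand.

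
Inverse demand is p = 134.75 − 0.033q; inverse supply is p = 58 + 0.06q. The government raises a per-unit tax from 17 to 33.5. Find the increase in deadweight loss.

4479.84

Competitive equilibrium: 134.75 − 0.033q = 58 + 0.06q → q* = 825.2688, p* = 107.5161.
For a per-unit tax t: Δq = t/0.093, so DWL = ½·t·(t/0.093) = t²/0.186.
At t = 17: DWL = 1553.763. At t = 33.5: DWL = 6033.602.
Increase = 6033.602 − 1553.763 = 4479.84.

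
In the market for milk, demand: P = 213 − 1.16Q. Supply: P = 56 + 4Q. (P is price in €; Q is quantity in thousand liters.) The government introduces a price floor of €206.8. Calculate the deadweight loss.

€1623.03 thousand

Competitive equilibrium: 213 − 1.16Q = 56 + 4Q → Q* = 30.42636, P* = 177.70543.
At the floor P = 206.8, quantity demanded = (213 − 206.8)/1.16 = 5.34483.
Sellers' marginal cost at Q' = 5.34483: 56 + 4·5.34483 = 77.37932.
ΔQ = 30.42636 − 5.34483 = 25.08153; wedge = 206.8 − 77.37932 = 129.42068.
Deadweight loss = ½ × 25.08153 × 129.42068 = €1623.03 thousand.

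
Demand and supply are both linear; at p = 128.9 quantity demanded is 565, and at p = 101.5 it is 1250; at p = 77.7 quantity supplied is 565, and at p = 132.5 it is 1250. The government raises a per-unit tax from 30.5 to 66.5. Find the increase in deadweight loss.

Demand slope = (101.5 − 128.9)/(1250 − 565) = −0.04, so p = 151.5 − 0.04q.
Supply slope = (132.5 − 77.7)/(1250 − 565) = 0.08, so p = 32.5 + 0.08q.
Competitive equilibrium: 151.5 − 0.04q = 32.5 + 0.08q → q* = 991.6667, p* = 111.8333.
For a per-unit tax t: Δq = t/0.12, so DWL = ½·t·(t/0.12) = t²/0.24.
At t = 30.5: DWL = 3876.042. At t = 66.5: DWL = 18426.042.
Increase = 18426.042 − 3876.042 = 14550.

14550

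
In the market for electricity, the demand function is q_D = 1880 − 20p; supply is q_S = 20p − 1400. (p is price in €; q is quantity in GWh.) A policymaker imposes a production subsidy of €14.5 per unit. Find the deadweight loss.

In inverse form: demand p = 94 − 0.05q, supply p = 70 + 0.05q.
Competitive equilibrium: 94 − 0.05q = 70 + 0.05q → q* = 240, p* = 82.
The subsidy lowers effective supply by 14.5: p = 55.5 + 0.05q.
New quantity: 94 − 0.05q = 55.5 + 0.05q → q' = 385.
Overproduction Δq = 385 − 240 = 145; wedge = subsidy = 14.5.
Welfare loss = ½ × 145 × 14.5 = €1051.25.

€1051.25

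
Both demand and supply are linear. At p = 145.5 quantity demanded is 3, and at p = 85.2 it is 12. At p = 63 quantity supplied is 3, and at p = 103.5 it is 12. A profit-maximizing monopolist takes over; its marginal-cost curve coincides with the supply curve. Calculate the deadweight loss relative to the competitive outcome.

84.31

Demand slope = (85.2 − 145.5)/(12 − 3) = −6.7, so p = 165.6 − 6.7q.
Supply slope = (103.5 − 63)/(12 − 3) = 4.5, so p = 49.5 + 4.5q.
Competitive equilibrium: 165.6 − 6.7q = 49.5 + 4.5q → q* = 10.3661, p* = 96.1473.
Marginal revenue: MR = 165.6 − 13.4q. Set MR = MC: 165.6 − 13.4q = 49.5 + 4.5q → q_m = 6.486.
Price p_m = 165.6 − 6.7·6.486 = 122.1438; MC(q_m) = 49.5 + 4.5·6.486 = 78.687.
Competitive q* = 10.3661, so Δq = 3.8801; wedge = 122.1438 − 78.687 = 43.4568.
Welfare loss = ½ × 3.8801 × 43.4568 = 84.31.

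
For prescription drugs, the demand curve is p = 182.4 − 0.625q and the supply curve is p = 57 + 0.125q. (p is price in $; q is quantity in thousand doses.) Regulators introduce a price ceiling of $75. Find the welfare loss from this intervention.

$201.84 thousand

Competitive equilibrium: 182.4 − 0.625q = 57 + 0.125q → q* = 167.2, p* = 77.9.
At the ceiling p = 75, quantity supplied = (75 − 57)/0.125 = 144.
Willingness to pay at q' = 144: 182.4 − 0.625·144 = 92.4.
Δq = 167.2 − 144 = 23.2; wedge = 92.4 − 75 = 17.4.
DWL = ½ × 23.2 × 17.4 = $201.84 thousand.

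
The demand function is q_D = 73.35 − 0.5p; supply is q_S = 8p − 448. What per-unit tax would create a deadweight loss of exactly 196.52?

In inverse form: demand p = 146.7 − 2q, supply p = 56 + 0.125q.
Competitive equilibrium: 146.7 − 2q = 56 + 0.125q → q* = 42.6824, p* = 61.3353.
A tax t gives Δq = t/2.125 and wedge t, so DWL = t²/4.25.
t²/4.25 = 196.52 → t² = 835.21 → t = 28.9.

28.9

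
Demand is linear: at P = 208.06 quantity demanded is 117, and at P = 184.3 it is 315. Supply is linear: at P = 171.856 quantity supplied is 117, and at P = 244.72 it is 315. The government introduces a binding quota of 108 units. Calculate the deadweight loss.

Demand slope = (184.3 − 208.06)/(315 − 117) = −0.12, so P = 222.1 − 0.12Q.
Supply slope = (244.72 − 171.856)/(315 − 117) = 0.368, so P = 128.8 + 0.368Q.
Competitive equilibrium: 222.1 − 0.12Q = 128.8 + 0.368Q → Q* = 191.1885, P* = 199.1574.
At Q = 108: demand price = 222.1 − 0.12·108 = 209.14; supply price = 128.8 + 0.368·108 = 168.544.
ΔQ = 191.1885 − 108 = 83.1885; wedge = 209.14 − 168.544 = 40.596.
Deadweight loss = ½ × 83.1885 × 40.596 = 1688.56.

1688.56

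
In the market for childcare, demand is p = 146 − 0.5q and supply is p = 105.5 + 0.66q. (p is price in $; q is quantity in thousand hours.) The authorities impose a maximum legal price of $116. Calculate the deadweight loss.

Competitive equilibrium: 146 − 0.5q = 105.5 + 0.66q → q* = 34.9138, p* = 128.5431.
At the ceiling p = 116, quantity supplied = (116 − 105.5)/0.66 = 15.9091.
Willingness to pay at q' = 15.9091: 146 − 0.5·15.9091 = 138.0455.
Δq = 34.9138 − 15.9091 = 19.0047; wedge = 138.0455 − 116 = 22.0455.
Deadweight loss = ½ × 19.0047 × 22.0455 = $209.48 thousand.

$209.48 thousand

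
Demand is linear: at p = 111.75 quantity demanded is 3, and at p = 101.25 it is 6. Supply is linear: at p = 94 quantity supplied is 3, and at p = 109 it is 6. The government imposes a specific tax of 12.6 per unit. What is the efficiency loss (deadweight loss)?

Demand slope = (101.25 − 111.75)/(6 − 3) = −3.5, so p = 122.25 − 3.5q.
Supply slope = (109 − 94)/(6 − 3) = 5, so p = 79 + 5q.
Competitive equilibrium: 122.25 − 3.5q = 79 + 5q → q* = 5.0882, p* = 104.4412.
With the tax, the buyer price exceeds the seller price by 12.6: (122.25 − 3.5q) − (79 + 5q) = 12.6 → q' = 3.6059.
Δq = 5.0882 − 3.6059 = 1.4823; the wedge equals the tax, 12.6.
Welfare loss = ½ × 1.4823 × 12.6 = 9.34.

9.34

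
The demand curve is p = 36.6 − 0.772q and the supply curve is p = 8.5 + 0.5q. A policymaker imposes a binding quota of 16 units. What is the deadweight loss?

Competitive equilibrium: 36.6 − 0.772q = 8.5 + 0.5q → q* = 22.0912, p* = 19.5456.
At q = 16: demand price = 36.6 − 0.772·16 = 24.248; supply price = 8.5 + 0.5·16 = 16.5.
Δq = 22.0912 − 16 = 6.0912; wedge = 24.248 − 16.5 = 7.748.
Welfare loss = ½ × 6.0912 × 7.748 = 23.60.

23.60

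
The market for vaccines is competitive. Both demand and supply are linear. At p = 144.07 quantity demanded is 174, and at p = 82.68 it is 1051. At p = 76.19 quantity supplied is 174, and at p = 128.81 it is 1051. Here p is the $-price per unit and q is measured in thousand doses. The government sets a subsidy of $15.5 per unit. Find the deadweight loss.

Demand slope = (82.68 − 144.07)/(1051 − 174) = −0.07, so p = 156.25 − 0.07q.
Supply slope = (128.81 − 76.19)/(1051 − 174) = 0.06, so p = 65.75 + 0.06q.
Competitive equilibrium: 156.25 − 0.07q = 65.75 + 0.06q → q* = 696.1538, p* = 107.5192.
The subsidy lowers effective supply by 15.5: p = 50.25 + 0.06q.
New quantity: 156.25 − 0.07q = 50.25 + 0.06q → q' = 815.3846.
Overproduction Δq = 815.3846 − 696.1538 = 119.2308; wedge = subsidy = 15.5.
Welfare loss = ½ × 119.2308 × 15.5 = $924.04 thousand.

$924.04 thousand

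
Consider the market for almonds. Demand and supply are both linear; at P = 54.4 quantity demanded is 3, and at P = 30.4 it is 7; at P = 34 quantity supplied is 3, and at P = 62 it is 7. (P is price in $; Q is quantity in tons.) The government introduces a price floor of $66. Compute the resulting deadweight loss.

Demand slope = (30.4 − 54.4)/(7 − 3) = −6, so P = 72.4 − 6Q.
Supply slope = (62 − 34)/(7 − 3) = 7, so P = 13 + 7Q.
Competitive equilibrium: 72.4 − 6Q = 13 + 7Q → Q* = 4.5692, P* = 44.9846.
At the floor P = 66, quantity demanded = (72.4 − 66)/6 = 1.0667.
Sellers' marginal cost at Q' = 1.0667: 13 + 7·1.0667 = 20.4669.
ΔQ = 4.5692 − 1.0667 = 3.5025; wedge = 66 − 20.4669 = 45.5331.
The triangle = ½ × 3.5025 × 45.5331 = $79.74.

$79.74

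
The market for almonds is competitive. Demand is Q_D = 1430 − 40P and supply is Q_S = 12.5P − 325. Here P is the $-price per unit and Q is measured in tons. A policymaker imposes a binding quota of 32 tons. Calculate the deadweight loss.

In inverse form: demand P = 35.75 − 0.025Q, supply P = 26 + 0.08Q.
Competitive equilibrium: 35.75 − 0.025Q = 26 + 0.08Q → Q* = 92.8571, P* = 33.4286.
At Q = 32: demand price = 35.75 − 0.025·32 = 34.95; supply price = 26 + 0.08·32 = 28.56.
ΔQ = 92.8571 − 32 = 60.8571; wedge = 34.95 − 28.56 = 6.39.
The triangle = ½ × 60.8571 × 6.39 = $194.44.

$194.44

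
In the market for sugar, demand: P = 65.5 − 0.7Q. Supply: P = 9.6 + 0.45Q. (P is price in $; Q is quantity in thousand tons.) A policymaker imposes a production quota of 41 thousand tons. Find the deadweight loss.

$33.29 thousand

Competitive equilibrium: 65.5 − 0.7Q = 9.6 + 0.45Q → Q* = 48.6087, P* = 31.4739.
At Q = 41: demand price = 65.5 − 0.7·41 = 36.8; supply price = 9.6 + 0.45·41 = 28.05.
ΔQ = 48.6087 − 41 = 7.6087; wedge = 36.8 − 28.05 = 8.75.
DWL = ½ × 7.6087 × 8.75 = $33.29 thousand.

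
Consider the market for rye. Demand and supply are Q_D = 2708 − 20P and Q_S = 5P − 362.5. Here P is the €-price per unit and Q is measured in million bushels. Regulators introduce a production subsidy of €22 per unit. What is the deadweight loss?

€968 million

In inverse form: demand P = 135.4 − 0.05Q, supply P = 72.5 + 0.2Q.
Competitive equilibrium: 135.4 − 0.05Q = 72.5 + 0.2Q → Q* = 251.6, P* = 122.82.
The subsidy lowers effective supply by 22: P = 50.5 + 0.2Q.
New quantity: 135.4 − 0.05Q = 50.5 + 0.2Q → Q' = 339.6.
Overproduction ΔQ = 339.6 − 251.6 = 88; wedge = subsidy = 22.
The triangle = ½ × 88 × 22 = €968 million.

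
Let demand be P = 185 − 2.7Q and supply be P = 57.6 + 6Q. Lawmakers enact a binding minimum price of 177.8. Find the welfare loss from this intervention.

Competitive equilibrium: 185 − 2.7Q = 57.6 + 6Q → Q* = 14.6437, P* = 145.4621.
At the floor P = 177.8, quantity demanded = (185 − 177.8)/2.7 = 2.6667.
Sellers' marginal cost at Q' = 2.6667: 57.6 + 6·2.6667 = 73.6002.
ΔQ = 14.6437 − 2.6667 = 11.977; wedge = 177.8 − 73.6002 = 104.1998.
Welfare loss = ½ × 11.977 × 104.1998 = 624.

624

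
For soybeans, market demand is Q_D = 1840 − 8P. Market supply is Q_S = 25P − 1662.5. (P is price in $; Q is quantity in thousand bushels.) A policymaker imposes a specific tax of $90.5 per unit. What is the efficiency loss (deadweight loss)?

In inverse form: demand P = 230 − 0.125Q, supply P = 66.5 + 0.04Q.
Competitive equilibrium: 230 − 0.125Q = 66.5 + 0.04Q → Q* = 990.9091, P* = 106.1364.
With the tax, the buyer price exceeds the seller price by 90.5: (230 − 0.125Q) − (66.5 + 0.04Q) = 90.5 → Q' = 442.4242.
ΔQ = 990.9091 − 442.4242 = 548.4849; the wedge equals the tax, 90.5.
The triangle = ½ × 548.4849 × 90.5 = $24818.94 thousand.

$24818.94 thousand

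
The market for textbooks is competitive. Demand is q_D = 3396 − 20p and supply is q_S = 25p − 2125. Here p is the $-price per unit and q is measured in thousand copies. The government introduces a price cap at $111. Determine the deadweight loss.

$3842.72 thousand

In inverse form: demand p = 169.8 − 0.05q, supply p = 85 + 0.04q.
Competitive equilibrium: 169.8 − 0.05q = 85 + 0.04q → q* = 942.2222, p* = 122.6889.
At the ceiling p = 111, quantity supplied = (111 − 85)/0.04 = 650.
Willingness to pay at q' = 650: 169.8 − 0.05·650 = 137.3.
Δq = 942.2222 − 650 = 292.2222; wedge = 137.3 − 111 = 26.3.
The triangle = ½ × 292.2222 × 26.3 = $3842.72 thousand.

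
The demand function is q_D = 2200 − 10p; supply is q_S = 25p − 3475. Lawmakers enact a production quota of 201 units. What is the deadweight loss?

In inverse form: demand p = 220 − 0.1q, supply p = 139 + 0.04q.
Competitive equilibrium: 220 − 0.1q = 139 + 0.04q → q* = 578.5714, p* = 162.1429.
At q = 201: demand price = 220 − 0.1·201 = 199.9; supply price = 139 + 0.04·201 = 147.04.
Δq = 578.5714 − 201 = 377.5714; wedge = 199.9 − 147.04 = 52.86.
DWL = ½ × 377.5714 × 52.86 = 9979.21.

9979.21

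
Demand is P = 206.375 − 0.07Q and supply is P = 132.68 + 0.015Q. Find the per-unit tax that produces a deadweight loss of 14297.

Competitive equilibrium: 206.375 − 0.07Q = 132.68 + 0.015Q → Q* = 867, P* = 145.685.
A tax t gives ΔQ = t/0.085 and wedge t, so DWL = t²/0.17.
t²/0.17 = 14297 → t² = 2430.49 → t = 49.3.

49.3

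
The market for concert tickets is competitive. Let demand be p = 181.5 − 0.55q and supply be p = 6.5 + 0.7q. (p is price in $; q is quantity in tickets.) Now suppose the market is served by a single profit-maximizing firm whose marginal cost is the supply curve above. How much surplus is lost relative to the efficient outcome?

$1143.71

Competitive equilibrium: 181.5 − 0.55q = 6.5 + 0.7q → q* = 140, p* = 104.5.
Marginal revenue: MR = 181.5 − 1.1q. Set MR = MC: 181.5 − 1.1q = 6.5 + 0.7q → q_m = 97.2222.
Price p_m = 181.5 − 0.55·97.2222 = 128.0278; MC(q_m) = 6.5 + 0.7·97.2222 = 74.5555.
Competitive q* = 140, so Δq = 42.7778; wedge = 128.0278 − 74.5555 = 53.4723.
Welfare loss = ½ × 42.7778 × 53.4723 = $1143.71.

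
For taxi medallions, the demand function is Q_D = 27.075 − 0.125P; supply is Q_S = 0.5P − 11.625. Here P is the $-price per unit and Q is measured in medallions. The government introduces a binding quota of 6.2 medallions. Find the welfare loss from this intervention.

$862.64

In inverse form: demand P = 216.6 − 8Q, supply P = 23.25 + 2Q.
Competitive equilibrium: 216.6 − 8Q = 23.25 + 2Q → Q* = 19.335, P* = 61.92.
At Q = 6.2: demand price = 216.6 − 8·6.2 = 167; supply price = 23.25 + 2·6.2 = 35.65.
ΔQ = 19.335 − 6.2 = 13.135; wedge = 167 − 35.65 = 131.35.
The triangle = ½ × 13.135 × 131.35 = $862.64.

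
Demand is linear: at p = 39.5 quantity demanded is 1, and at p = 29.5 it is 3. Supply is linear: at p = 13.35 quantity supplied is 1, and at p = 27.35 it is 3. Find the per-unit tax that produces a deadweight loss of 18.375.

Demand slope = (29.5 − 39.5)/(3 − 1) = −5, so p = 44.5 − 5q.
Supply slope = (27.35 − 13.35)/(3 − 1) = 7, so p = 6.35 + 7q.
Competitive equilibrium: 44.5 − 5q = 6.35 + 7q → q* = 3.1792, p* = 28.6042.
A tax t gives Δq = t/12 and wedge t, so DWL = t²/24.
t²/24 = 18.375 → t² = 441 → t = 21.

21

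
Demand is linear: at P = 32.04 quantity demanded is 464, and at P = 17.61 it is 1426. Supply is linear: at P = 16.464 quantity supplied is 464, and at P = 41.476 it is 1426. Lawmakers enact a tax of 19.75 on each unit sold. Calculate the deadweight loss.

Demand slope = (17.61 − 32.04)/(1426 − 464) = −0.015, so P = 39 − 0.015Q.
Supply slope = (41.476 − 16.464)/(1426 − 464) = 0.026, so P = 4.4 + 0.026Q.
Competitive equilibrium: 39 − 0.015Q = 4.4 + 0.026Q → Q* = 843.9024, P* = 26.3415.
With the tax, the buyer price exceeds the seller price by 19.75: (39 − 0.015Q) − (4.4 + 0.026Q) = 19.75 → Q' = 362.1951.
ΔQ = 843.9024 − 362.1951 = 481.7073; the wedge equals the tax, 19.75.
DWL = ½ × 481.7073 × 19.75 = 4756.86.

4756.86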